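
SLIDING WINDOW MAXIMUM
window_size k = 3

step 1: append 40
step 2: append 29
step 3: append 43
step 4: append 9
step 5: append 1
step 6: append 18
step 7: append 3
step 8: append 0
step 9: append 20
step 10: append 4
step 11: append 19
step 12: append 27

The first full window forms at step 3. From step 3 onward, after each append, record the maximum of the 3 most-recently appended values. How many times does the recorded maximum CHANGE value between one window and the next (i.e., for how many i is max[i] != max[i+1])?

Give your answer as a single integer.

step 1: append 40 -> window=[40] (not full yet)
step 2: append 29 -> window=[40, 29] (not full yet)
step 3: append 43 -> window=[40, 29, 43] -> max=43
step 4: append 9 -> window=[29, 43, 9] -> max=43
step 5: append 1 -> window=[43, 9, 1] -> max=43
step 6: append 18 -> window=[9, 1, 18] -> max=18
step 7: append 3 -> window=[1, 18, 3] -> max=18
step 8: append 0 -> window=[18, 3, 0] -> max=18
step 9: append 20 -> window=[3, 0, 20] -> max=20
step 10: append 4 -> window=[0, 20, 4] -> max=20
step 11: append 19 -> window=[20, 4, 19] -> max=20
step 12: append 27 -> window=[4, 19, 27] -> max=27
Recorded maximums: 43 43 43 18 18 18 20 20 20 27
Changes between consecutive maximums: 3

Answer: 3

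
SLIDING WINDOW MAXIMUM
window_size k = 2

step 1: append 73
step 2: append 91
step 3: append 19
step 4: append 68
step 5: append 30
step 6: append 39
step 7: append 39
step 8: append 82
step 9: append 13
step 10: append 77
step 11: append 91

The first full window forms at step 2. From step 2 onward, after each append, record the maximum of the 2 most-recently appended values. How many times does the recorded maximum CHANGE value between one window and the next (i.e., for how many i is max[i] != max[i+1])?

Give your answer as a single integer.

Answer: 5

Derivation:
step 1: append 73 -> window=[73] (not full yet)
step 2: append 91 -> window=[73, 91] -> max=91
step 3: append 19 -> window=[91, 19] -> max=91
step 4: append 68 -> window=[19, 68] -> max=68
step 5: append 30 -> window=[68, 30] -> max=68
step 6: append 39 -> window=[30, 39] -> max=39
step 7: append 39 -> window=[39, 39] -> max=39
step 8: append 82 -> window=[39, 82] -> max=82
step 9: append 13 -> window=[82, 13] -> max=82
step 10: append 77 -> window=[13, 77] -> max=77
step 11: append 91 -> window=[77, 91] -> max=91
Recorded maximums: 91 91 68 68 39 39 82 82 77 91
Changes between consecutive maximums: 5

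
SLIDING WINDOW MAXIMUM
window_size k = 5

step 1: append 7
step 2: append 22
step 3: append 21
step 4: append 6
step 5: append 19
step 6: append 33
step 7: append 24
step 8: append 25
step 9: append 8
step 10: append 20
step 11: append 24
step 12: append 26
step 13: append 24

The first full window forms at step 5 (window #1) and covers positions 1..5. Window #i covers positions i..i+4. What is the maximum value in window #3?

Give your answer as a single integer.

Answer: 33

Derivation:
step 1: append 7 -> window=[7] (not full yet)
step 2: append 22 -> window=[7, 22] (not full yet)
step 3: append 21 -> window=[7, 22, 21] (not full yet)
step 4: append 6 -> window=[7, 22, 21, 6] (not full yet)
step 5: append 19 -> window=[7, 22, 21, 6, 19] -> max=22
step 6: append 33 -> window=[22, 21, 6, 19, 33] -> max=33
step 7: append 24 -> window=[21, 6, 19, 33, 24] -> max=33
Window #3 max = 33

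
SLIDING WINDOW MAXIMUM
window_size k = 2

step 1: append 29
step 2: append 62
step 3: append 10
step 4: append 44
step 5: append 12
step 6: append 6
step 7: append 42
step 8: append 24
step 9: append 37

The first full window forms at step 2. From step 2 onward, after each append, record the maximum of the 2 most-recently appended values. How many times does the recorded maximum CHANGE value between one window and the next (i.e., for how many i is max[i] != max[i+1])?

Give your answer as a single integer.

Answer: 4

Derivation:
step 1: append 29 -> window=[29] (not full yet)
step 2: append 62 -> window=[29, 62] -> max=62
step 3: append 10 -> window=[62, 10] -> max=62
step 4: append 44 -> window=[10, 44] -> max=44
step 5: append 12 -> window=[44, 12] -> max=44
step 6: append 6 -> window=[12, 6] -> max=12
step 7: append 42 -> window=[6, 42] -> max=42
step 8: append 24 -> window=[42, 24] -> max=42
step 9: append 37 -> window=[24, 37] -> max=37
Recorded maximums: 62 62 44 44 12 42 42 37
Changes between consecutive maximums: 4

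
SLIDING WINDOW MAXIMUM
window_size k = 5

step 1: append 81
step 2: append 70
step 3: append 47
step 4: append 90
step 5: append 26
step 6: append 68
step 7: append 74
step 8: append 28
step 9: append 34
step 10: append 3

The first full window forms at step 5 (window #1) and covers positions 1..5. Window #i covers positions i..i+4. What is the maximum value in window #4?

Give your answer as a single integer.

Answer: 90

Derivation:
step 1: append 81 -> window=[81] (not full yet)
step 2: append 70 -> window=[81, 70] (not full yet)
step 3: append 47 -> window=[81, 70, 47] (not full yet)
step 4: append 90 -> window=[81, 70, 47, 90] (not full yet)
step 5: append 26 -> window=[81, 70, 47, 90, 26] -> max=90
step 6: append 68 -> window=[70, 47, 90, 26, 68] -> max=90
step 7: append 74 -> window=[47, 90, 26, 68, 74] -> max=90
step 8: append 28 -> window=[90, 26, 68, 74, 28] -> max=90
Window #4 max = 90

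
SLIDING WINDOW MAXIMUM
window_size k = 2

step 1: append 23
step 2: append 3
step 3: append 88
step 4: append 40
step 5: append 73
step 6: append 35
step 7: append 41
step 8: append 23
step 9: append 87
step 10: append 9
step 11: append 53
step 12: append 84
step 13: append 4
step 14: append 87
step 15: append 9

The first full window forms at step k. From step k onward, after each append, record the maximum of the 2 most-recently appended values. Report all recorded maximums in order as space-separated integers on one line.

Answer: 23 88 88 73 73 41 41 87 87 53 84 84 87 87

Derivation:
step 1: append 23 -> window=[23] (not full yet)
step 2: append 3 -> window=[23, 3] -> max=23
step 3: append 88 -> window=[3, 88] -> max=88
step 4: append 40 -> window=[88, 40] -> max=88
step 5: append 73 -> window=[40, 73] -> max=73
step 6: append 35 -> window=[73, 35] -> max=73
step 7: append 41 -> window=[35, 41] -> max=41
step 8: append 23 -> window=[41, 23] -> max=41
step 9: append 87 -> window=[23, 87] -> max=87
step 10: append 9 -> window=[87, 9] -> max=87
step 11: append 53 -> window=[9, 53] -> max=53
step 12: append 84 -> window=[53, 84] -> max=84
step 13: append 4 -> window=[84, 4] -> max=84
step 14: append 87 -> window=[4, 87] -> max=87
step 15: append 9 -> window=[87, 9] -> max=87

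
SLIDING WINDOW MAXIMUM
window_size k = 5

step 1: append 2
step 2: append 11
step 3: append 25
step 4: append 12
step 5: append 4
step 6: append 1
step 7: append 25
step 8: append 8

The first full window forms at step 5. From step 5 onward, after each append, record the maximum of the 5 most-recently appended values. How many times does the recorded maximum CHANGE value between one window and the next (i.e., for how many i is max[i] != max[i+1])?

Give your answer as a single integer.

step 1: append 2 -> window=[2] (not full yet)
step 2: append 11 -> window=[2, 11] (not full yet)
step 3: append 25 -> window=[2, 11, 25] (not full yet)
step 4: append 12 -> window=[2, 11, 25, 12] (not full yet)
step 5: append 4 -> window=[2, 11, 25, 12, 4] -> max=25
step 6: append 1 -> window=[11, 25, 12, 4, 1] -> max=25
step 7: append 25 -> window=[25, 12, 4, 1, 25] -> max=25
step 8: append 8 -> window=[12, 4, 1, 25, 8] -> max=25
Recorded maximums: 25 25 25 25
Changes between consecutive maximums: 0

Answer: 0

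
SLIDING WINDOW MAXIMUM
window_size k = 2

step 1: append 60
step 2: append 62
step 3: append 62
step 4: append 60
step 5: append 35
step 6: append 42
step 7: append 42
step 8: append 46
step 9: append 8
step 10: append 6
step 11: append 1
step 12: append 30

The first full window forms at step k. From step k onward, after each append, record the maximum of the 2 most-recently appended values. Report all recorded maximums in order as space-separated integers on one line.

Answer: 62 62 62 60 42 42 46 46 8 6 30

Derivation:
step 1: append 60 -> window=[60] (not full yet)
step 2: append 62 -> window=[60, 62] -> max=62
step 3: append 62 -> window=[62, 62] -> max=62
step 4: append 60 -> window=[62, 60] -> max=62
step 5: append 35 -> window=[60, 35] -> max=60
step 6: append 42 -> window=[35, 42] -> max=42
step 7: append 42 -> window=[42, 42] -> max=42
step 8: append 46 -> window=[42, 46] -> max=46
step 9: append 8 -> window=[46, 8] -> max=46
step 10: append 6 -> window=[8, 6] -> max=8
step 11: append 1 -> window=[6, 1] -> max=6
step 12: append 30 -> window=[1, 30] -> max=30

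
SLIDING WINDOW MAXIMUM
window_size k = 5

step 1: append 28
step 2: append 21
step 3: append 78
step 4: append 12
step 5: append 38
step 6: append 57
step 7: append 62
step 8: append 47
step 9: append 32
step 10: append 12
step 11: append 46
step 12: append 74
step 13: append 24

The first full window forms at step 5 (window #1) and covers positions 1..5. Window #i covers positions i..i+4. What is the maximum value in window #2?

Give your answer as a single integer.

Answer: 78

Derivation:
step 1: append 28 -> window=[28] (not full yet)
step 2: append 21 -> window=[28, 21] (not full yet)
step 3: append 78 -> window=[28, 21, 78] (not full yet)
step 4: append 12 -> window=[28, 21, 78, 12] (not full yet)
step 5: append 38 -> window=[28, 21, 78, 12, 38] -> max=78
step 6: append 57 -> window=[21, 78, 12, 38, 57] -> max=78
Window #2 max = 78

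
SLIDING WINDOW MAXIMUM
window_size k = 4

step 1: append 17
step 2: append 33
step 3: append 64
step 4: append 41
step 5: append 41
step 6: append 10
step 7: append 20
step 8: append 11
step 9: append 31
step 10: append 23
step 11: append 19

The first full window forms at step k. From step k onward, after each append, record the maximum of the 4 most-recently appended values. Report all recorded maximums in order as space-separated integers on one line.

Answer: 64 64 64 41 41 31 31 31

Derivation:
step 1: append 17 -> window=[17] (not full yet)
step 2: append 33 -> window=[17, 33] (not full yet)
step 3: append 64 -> window=[17, 33, 64] (not full yet)
step 4: append 41 -> window=[17, 33, 64, 41] -> max=64
step 5: append 41 -> window=[33, 64, 41, 41] -> max=64
step 6: append 10 -> window=[64, 41, 41, 10] -> max=64
step 7: append 20 -> window=[41, 41, 10, 20] -> max=41
step 8: append 11 -> window=[41, 10, 20, 11] -> max=41
step 9: append 31 -> window=[10, 20, 11, 31] -> max=31
step 10: append 23 -> window=[20, 11, 31, 23] -> max=31
step 11: append 19 -> window=[11, 31, 23, 19] -> max=31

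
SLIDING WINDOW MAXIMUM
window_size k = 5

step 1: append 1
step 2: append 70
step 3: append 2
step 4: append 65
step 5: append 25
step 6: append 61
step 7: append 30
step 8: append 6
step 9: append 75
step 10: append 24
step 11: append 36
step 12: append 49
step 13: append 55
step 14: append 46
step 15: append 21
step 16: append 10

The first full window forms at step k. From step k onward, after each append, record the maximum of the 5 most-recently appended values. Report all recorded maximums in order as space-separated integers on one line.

step 1: append 1 -> window=[1] (not full yet)
step 2: append 70 -> window=[1, 70] (not full yet)
step 3: append 2 -> window=[1, 70, 2] (not full yet)
step 4: append 65 -> window=[1, 70, 2, 65] (not full yet)
step 5: append 25 -> window=[1, 70, 2, 65, 25] -> max=70
step 6: append 61 -> window=[70, 2, 65, 25, 61] -> max=70
step 7: append 30 -> window=[2, 65, 25, 61, 30] -> max=65
step 8: append 6 -> window=[65, 25, 61, 30, 6] -> max=65
step 9: append 75 -> window=[25, 61, 30, 6, 75] -> max=75
step 10: append 24 -> window=[61, 30, 6, 75, 24] -> max=75
step 11: append 36 -> window=[30, 6, 75, 24, 36] -> max=75
step 12: append 49 -> window=[6, 75, 24, 36, 49] -> max=75
step 13: append 55 -> window=[75, 24, 36, 49, 55] -> max=75
step 14: append 46 -> window=[24, 36, 49, 55, 46] -> max=55
step 15: append 21 -> window=[36, 49, 55, 46, 21] -> max=55
step 16: append 10 -> window=[49, 55, 46, 21, 10] -> max=55

Answer: 70 70 65 65 75 75 75 75 75 55 55 55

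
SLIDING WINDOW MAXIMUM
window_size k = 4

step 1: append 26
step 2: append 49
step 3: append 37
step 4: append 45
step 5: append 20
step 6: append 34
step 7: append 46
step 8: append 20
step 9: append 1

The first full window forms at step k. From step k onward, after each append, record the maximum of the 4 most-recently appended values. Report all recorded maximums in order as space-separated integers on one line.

step 1: append 26 -> window=[26] (not full yet)
step 2: append 49 -> window=[26, 49] (not full yet)
step 3: append 37 -> window=[26, 49, 37] (not full yet)
step 4: append 45 -> window=[26, 49, 37, 45] -> max=49
step 5: append 20 -> window=[49, 37, 45, 20] -> max=49
step 6: append 34 -> window=[37, 45, 20, 34] -> max=45
step 7: append 46 -> window=[45, 20, 34, 46] -> max=46
step 8: append 20 -> window=[20, 34, 46, 20] -> max=46
step 9: append 1 -> window=[34, 46, 20, 1] -> max=46

Answer: 49 49 45 46 46 46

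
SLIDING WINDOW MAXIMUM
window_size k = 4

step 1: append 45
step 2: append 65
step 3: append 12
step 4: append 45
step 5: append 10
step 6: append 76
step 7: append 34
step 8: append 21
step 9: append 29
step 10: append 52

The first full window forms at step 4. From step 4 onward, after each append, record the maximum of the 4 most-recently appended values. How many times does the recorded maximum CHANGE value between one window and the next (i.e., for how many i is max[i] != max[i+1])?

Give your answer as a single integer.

Answer: 2

Derivation:
step 1: append 45 -> window=[45] (not full yet)
step 2: append 65 -> window=[45, 65] (not full yet)
step 3: append 12 -> window=[45, 65, 12] (not full yet)
step 4: append 45 -> window=[45, 65, 12, 45] -> max=65
step 5: append 10 -> window=[65, 12, 45, 10] -> max=65
step 6: append 76 -> window=[12, 45, 10, 76] -> max=76
step 7: append 34 -> window=[45, 10, 76, 34] -> max=76
step 8: append 21 -> window=[10, 76, 34, 21] -> max=76
step 9: append 29 -> window=[76, 34, 21, 29] -> max=76
step 10: append 52 -> window=[34, 21, 29, 52] -> max=52
Recorded maximums: 65 65 76 76 76 76 52
Changes between consecutive maximums: 2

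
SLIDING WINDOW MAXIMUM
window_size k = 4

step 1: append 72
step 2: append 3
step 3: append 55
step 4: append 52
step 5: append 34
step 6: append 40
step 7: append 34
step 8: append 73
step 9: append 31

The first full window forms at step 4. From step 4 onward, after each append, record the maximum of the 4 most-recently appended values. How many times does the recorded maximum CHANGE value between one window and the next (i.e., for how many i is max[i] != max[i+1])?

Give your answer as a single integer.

Answer: 3

Derivation:
step 1: append 72 -> window=[72] (not full yet)
step 2: append 3 -> window=[72, 3] (not full yet)
step 3: append 55 -> window=[72, 3, 55] (not full yet)
step 4: append 52 -> window=[72, 3, 55, 52] -> max=72
step 5: append 34 -> window=[3, 55, 52, 34] -> max=55
step 6: append 40 -> window=[55, 52, 34, 40] -> max=55
step 7: append 34 -> window=[52, 34, 40, 34] -> max=52
step 8: append 73 -> window=[34, 40, 34, 73] -> max=73
step 9: append 31 -> window=[40, 34, 73, 31] -> max=73
Recorded maximums: 72 55 55 52 73 73
Changes between consecutive maximums: 3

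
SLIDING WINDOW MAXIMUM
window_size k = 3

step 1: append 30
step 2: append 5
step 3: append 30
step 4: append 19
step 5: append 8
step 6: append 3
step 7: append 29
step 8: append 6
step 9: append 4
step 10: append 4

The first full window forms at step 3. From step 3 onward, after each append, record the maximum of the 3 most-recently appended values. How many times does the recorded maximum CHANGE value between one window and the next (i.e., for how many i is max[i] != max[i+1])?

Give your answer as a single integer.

Answer: 3

Derivation:
step 1: append 30 -> window=[30] (not full yet)
step 2: append 5 -> window=[30, 5] (not full yet)
step 3: append 30 -> window=[30, 5, 30] -> max=30
step 4: append 19 -> window=[5, 30, 19] -> max=30
step 5: append 8 -> window=[30, 19, 8] -> max=30
step 6: append 3 -> window=[19, 8, 3] -> max=19
step 7: append 29 -> window=[8, 3, 29] -> max=29
step 8: append 6 -> window=[3, 29, 6] -> max=29
step 9: append 4 -> window=[29, 6, 4] -> max=29
step 10: append 4 -> window=[6, 4, 4] -> max=6
Recorded maximums: 30 30 30 19 29 29 29 6
Changes between consecutive maximums: 3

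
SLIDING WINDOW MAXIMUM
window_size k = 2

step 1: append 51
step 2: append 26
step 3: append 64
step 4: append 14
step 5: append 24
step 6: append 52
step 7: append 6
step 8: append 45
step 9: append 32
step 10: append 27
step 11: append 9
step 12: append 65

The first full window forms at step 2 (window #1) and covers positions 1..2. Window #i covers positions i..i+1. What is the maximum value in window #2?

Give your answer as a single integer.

Answer: 64

Derivation:
step 1: append 51 -> window=[51] (not full yet)
step 2: append 26 -> window=[51, 26] -> max=51
step 3: append 64 -> window=[26, 64] -> max=64
Window #2 max = 64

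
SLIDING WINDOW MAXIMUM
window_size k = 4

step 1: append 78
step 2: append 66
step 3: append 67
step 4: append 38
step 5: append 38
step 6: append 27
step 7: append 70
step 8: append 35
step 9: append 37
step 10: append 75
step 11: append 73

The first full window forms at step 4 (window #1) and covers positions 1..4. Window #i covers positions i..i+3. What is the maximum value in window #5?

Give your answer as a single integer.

step 1: append 78 -> window=[78] (not full yet)
step 2: append 66 -> window=[78, 66] (not full yet)
step 3: append 67 -> window=[78, 66, 67] (not full yet)
step 4: append 38 -> window=[78, 66, 67, 38] -> max=78
step 5: append 38 -> window=[66, 67, 38, 38] -> max=67
step 6: append 27 -> window=[67, 38, 38, 27] -> max=67
step 7: append 70 -> window=[38, 38, 27, 70] -> max=70
step 8: append 35 -> window=[38, 27, 70, 35] -> max=70
Window #5 max = 70

Answer: 70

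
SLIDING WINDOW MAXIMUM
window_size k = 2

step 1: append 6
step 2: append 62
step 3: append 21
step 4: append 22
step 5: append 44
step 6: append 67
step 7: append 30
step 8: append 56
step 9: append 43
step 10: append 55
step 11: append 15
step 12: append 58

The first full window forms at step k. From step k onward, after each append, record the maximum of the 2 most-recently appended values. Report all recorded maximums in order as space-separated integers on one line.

step 1: append 6 -> window=[6] (not full yet)
step 2: append 62 -> window=[6, 62] -> max=62
step 3: append 21 -> window=[62, 21] -> max=62
step 4: append 22 -> window=[21, 22] -> max=22
step 5: append 44 -> window=[22, 44] -> max=44
step 6: append 67 -> window=[44, 67] -> max=67
step 7: append 30 -> window=[67, 30] -> max=67
step 8: append 56 -> window=[30, 56] -> max=56
step 9: append 43 -> window=[56, 43] -> max=56
step 10: append 55 -> window=[43, 55] -> max=55
step 11: append 15 -> window=[55, 15] -> max=55
step 12: append 58 -> window=[15, 58] -> max=58

Answer: 62 62 22 44 67 67 56 56 55 55 58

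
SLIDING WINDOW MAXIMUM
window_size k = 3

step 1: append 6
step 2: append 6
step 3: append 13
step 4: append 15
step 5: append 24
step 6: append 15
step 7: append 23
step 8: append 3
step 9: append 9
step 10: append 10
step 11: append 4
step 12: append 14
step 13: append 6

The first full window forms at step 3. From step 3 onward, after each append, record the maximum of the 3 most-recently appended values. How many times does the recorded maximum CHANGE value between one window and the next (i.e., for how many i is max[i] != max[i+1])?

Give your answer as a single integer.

step 1: append 6 -> window=[6] (not full yet)
step 2: append 6 -> window=[6, 6] (not full yet)
step 3: append 13 -> window=[6, 6, 13] -> max=13
step 4: append 15 -> window=[6, 13, 15] -> max=15
step 5: append 24 -> window=[13, 15, 24] -> max=24
step 6: append 15 -> window=[15, 24, 15] -> max=24
step 7: append 23 -> window=[24, 15, 23] -> max=24
step 8: append 3 -> window=[15, 23, 3] -> max=23
step 9: append 9 -> window=[23, 3, 9] -> max=23
step 10: append 10 -> window=[3, 9, 10] -> max=10
step 11: append 4 -> window=[9, 10, 4] -> max=10
step 12: append 14 -> window=[10, 4, 14] -> max=14
step 13: append 6 -> window=[4, 14, 6] -> max=14
Recorded maximums: 13 15 24 24 24 23 23 10 10 14 14
Changes between consecutive maximums: 5

Answer: 5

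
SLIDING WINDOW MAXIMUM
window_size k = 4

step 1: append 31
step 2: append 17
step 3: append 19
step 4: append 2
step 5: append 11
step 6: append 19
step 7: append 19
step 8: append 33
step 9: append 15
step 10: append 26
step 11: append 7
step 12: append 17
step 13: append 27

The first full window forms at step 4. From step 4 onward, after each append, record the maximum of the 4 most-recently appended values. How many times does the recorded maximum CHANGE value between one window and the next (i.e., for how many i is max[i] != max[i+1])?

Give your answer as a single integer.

Answer: 4

Derivation:
step 1: append 31 -> window=[31] (not full yet)
step 2: append 17 -> window=[31, 17] (not full yet)
step 3: append 19 -> window=[31, 17, 19] (not full yet)
step 4: append 2 -> window=[31, 17, 19, 2] -> max=31
step 5: append 11 -> window=[17, 19, 2, 11] -> max=19
step 6: append 19 -> window=[19, 2, 11, 19] -> max=19
step 7: append 19 -> window=[2, 11, 19, 19] -> max=19
step 8: append 33 -> window=[11, 19, 19, 33] -> max=33
step 9: append 15 -> window=[19, 19, 33, 15] -> max=33
step 10: append 26 -> window=[19, 33, 15, 26] -> max=33
step 11: append 7 -> window=[33, 15, 26, 7] -> max=33
step 12: append 17 -> window=[15, 26, 7, 17] -> max=26
step 13: append 27 -> window=[26, 7, 17, 27] -> max=27
Recorded maximums: 31 19 19 19 33 33 33 33 26 27
Changes between consecutive maximums: 4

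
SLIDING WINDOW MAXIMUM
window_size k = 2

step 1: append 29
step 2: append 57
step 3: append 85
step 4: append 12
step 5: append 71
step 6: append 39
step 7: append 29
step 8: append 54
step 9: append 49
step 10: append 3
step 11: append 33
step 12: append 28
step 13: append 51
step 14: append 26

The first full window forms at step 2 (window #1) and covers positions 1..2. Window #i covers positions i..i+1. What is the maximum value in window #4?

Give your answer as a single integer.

step 1: append 29 -> window=[29] (not full yet)
step 2: append 57 -> window=[29, 57] -> max=57
step 3: append 85 -> window=[57, 85] -> max=85
step 4: append 12 -> window=[85, 12] -> max=85
step 5: append 71 -> window=[12, 71] -> max=71
Window #4 max = 71

Answer: 71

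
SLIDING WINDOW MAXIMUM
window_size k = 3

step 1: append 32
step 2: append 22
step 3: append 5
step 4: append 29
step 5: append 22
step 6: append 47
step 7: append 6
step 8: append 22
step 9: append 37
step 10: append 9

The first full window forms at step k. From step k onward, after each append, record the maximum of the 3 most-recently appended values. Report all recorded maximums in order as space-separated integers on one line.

step 1: append 32 -> window=[32] (not full yet)
step 2: append 22 -> window=[32, 22] (not full yet)
step 3: append 5 -> window=[32, 22, 5] -> max=32
step 4: append 29 -> window=[22, 5, 29] -> max=29
step 5: append 22 -> window=[5, 29, 22] -> max=29
step 6: append 47 -> window=[29, 22, 47] -> max=47
step 7: append 6 -> window=[22, 47, 6] -> max=47
step 8: append 22 -> window=[47, 6, 22] -> max=47
step 9: append 37 -> window=[6, 22, 37] -> max=37
step 10: append 9 -> window=[22, 37, 9] -> max=37

Answer: 32 29 29 47 47 47 37 37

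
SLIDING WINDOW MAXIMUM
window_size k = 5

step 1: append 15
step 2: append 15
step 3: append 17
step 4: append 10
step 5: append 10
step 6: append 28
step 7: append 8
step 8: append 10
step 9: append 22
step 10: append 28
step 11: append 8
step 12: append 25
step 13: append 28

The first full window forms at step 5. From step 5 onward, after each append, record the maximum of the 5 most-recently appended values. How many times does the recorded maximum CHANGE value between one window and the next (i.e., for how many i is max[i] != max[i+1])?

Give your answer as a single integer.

Answer: 1

Derivation:
step 1: append 15 -> window=[15] (not full yet)
step 2: append 15 -> window=[15, 15] (not full yet)
step 3: append 17 -> window=[15, 15, 17] (not full yet)
step 4: append 10 -> window=[15, 15, 17, 10] (not full yet)
step 5: append 10 -> window=[15, 15, 17, 10, 10] -> max=17
step 6: append 28 -> window=[15, 17, 10, 10, 28] -> max=28
step 7: append 8 -> window=[17, 10, 10, 28, 8] -> max=28
step 8: append 10 -> window=[10, 10, 28, 8, 10] -> max=28
step 9: append 22 -> window=[10, 28, 8, 10, 22] -> max=28
step 10: append 28 -> window=[28, 8, 10, 22, 28] -> max=28
step 11: append 8 -> window=[8, 10, 22, 28, 8] -> max=28
step 12: append 25 -> window=[10, 22, 28, 8, 25] -> max=28
step 13: append 28 -> window=[22, 28, 8, 25, 28] -> max=28
Recorded maximums: 17 28 28 28 28 28 28 28 28
Changes between consecutive maximums: 1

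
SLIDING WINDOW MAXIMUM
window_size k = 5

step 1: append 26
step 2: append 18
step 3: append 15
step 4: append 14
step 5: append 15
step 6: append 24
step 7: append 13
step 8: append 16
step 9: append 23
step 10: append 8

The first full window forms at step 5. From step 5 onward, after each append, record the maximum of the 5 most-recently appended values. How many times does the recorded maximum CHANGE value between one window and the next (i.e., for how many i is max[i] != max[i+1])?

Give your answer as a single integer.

Answer: 1

Derivation:
step 1: append 26 -> window=[26] (not full yet)
step 2: append 18 -> window=[26, 18] (not full yet)
step 3: append 15 -> window=[26, 18, 15] (not full yet)
step 4: append 14 -> window=[26, 18, 15, 14] (not full yet)
step 5: append 15 -> window=[26, 18, 15, 14, 15] -> max=26
step 6: append 24 -> window=[18, 15, 14, 15, 24] -> max=24
step 7: append 13 -> window=[15, 14, 15, 24, 13] -> max=24
step 8: append 16 -> window=[14, 15, 24, 13, 16] -> max=24
step 9: append 23 -> window=[15, 24, 13, 16, 23] -> max=24
step 10: append 8 -> window=[24, 13, 16, 23, 8] -> max=24
Recorded maximums: 26 24 24 24 24 24
Changes between consecutive maximums: 1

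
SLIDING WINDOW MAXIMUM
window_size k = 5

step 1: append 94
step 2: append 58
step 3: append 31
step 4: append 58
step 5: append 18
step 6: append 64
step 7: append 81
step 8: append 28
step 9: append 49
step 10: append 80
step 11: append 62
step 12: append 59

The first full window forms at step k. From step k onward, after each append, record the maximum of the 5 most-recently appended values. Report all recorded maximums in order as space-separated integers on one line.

Answer: 94 64 81 81 81 81 81 80

Derivation:
step 1: append 94 -> window=[94] (not full yet)
step 2: append 58 -> window=[94, 58] (not full yet)
step 3: append 31 -> window=[94, 58, 31] (not full yet)
step 4: append 58 -> window=[94, 58, 31, 58] (not full yet)
step 5: append 18 -> window=[94, 58, 31, 58, 18] -> max=94
step 6: append 64 -> window=[58, 31, 58, 18, 64] -> max=64
step 7: append 81 -> window=[31, 58, 18, 64, 81] -> max=81
step 8: append 28 -> window=[58, 18, 64, 81, 28] -> max=81
step 9: append 49 -> window=[18, 64, 81, 28, 49] -> max=81
step 10: append 80 -> window=[64, 81, 28, 49, 80] -> max=81
step 11: append 62 -> window=[81, 28, 49, 80, 62] -> max=81
step 12: append 59 -> window=[28, 49, 80, 62, 59] -> max=80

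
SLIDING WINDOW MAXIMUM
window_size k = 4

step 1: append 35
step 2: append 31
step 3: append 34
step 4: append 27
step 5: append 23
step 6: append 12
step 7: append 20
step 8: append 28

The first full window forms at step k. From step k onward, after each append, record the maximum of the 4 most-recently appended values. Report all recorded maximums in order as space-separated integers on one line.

step 1: append 35 -> window=[35] (not full yet)
step 2: append 31 -> window=[35, 31] (not full yet)
step 3: append 34 -> window=[35, 31, 34] (not full yet)
step 4: append 27 -> window=[35, 31, 34, 27] -> max=35
step 5: append 23 -> window=[31, 34, 27, 23] -> max=34
step 6: append 12 -> window=[34, 27, 23, 12] -> max=34
step 7: append 20 -> window=[27, 23, 12, 20] -> max=27
step 8: append 28 -> window=[23, 12, 20, 28] -> max=28

Answer: 35 34 34 27 28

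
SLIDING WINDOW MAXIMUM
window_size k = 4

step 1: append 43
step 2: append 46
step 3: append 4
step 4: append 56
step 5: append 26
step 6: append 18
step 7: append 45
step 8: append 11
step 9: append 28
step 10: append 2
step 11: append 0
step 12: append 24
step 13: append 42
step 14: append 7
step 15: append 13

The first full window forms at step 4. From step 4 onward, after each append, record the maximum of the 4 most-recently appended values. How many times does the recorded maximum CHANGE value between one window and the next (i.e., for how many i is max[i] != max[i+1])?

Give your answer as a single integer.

step 1: append 43 -> window=[43] (not full yet)
step 2: append 46 -> window=[43, 46] (not full yet)
step 3: append 4 -> window=[43, 46, 4] (not full yet)
step 4: append 56 -> window=[43, 46, 4, 56] -> max=56
step 5: append 26 -> window=[46, 4, 56, 26] -> max=56
step 6: append 18 -> window=[4, 56, 26, 18] -> max=56
step 7: append 45 -> window=[56, 26, 18, 45] -> max=56
step 8: append 11 -> window=[26, 18, 45, 11] -> max=45
step 9: append 28 -> window=[18, 45, 11, 28] -> max=45
step 10: append 2 -> window=[45, 11, 28, 2] -> max=45
step 11: append 0 -> window=[11, 28, 2, 0] -> max=28
step 12: append 24 -> window=[28, 2, 0, 24] -> max=28
step 13: append 42 -> window=[2, 0, 24, 42] -> max=42
step 14: append 7 -> window=[0, 24, 42, 7] -> max=42
step 15: append 13 -> window=[24, 42, 7, 13] -> max=42
Recorded maximums: 56 56 56 56 45 45 45 28 28 42 42 42
Changes between consecutive maximums: 3

Answer: 3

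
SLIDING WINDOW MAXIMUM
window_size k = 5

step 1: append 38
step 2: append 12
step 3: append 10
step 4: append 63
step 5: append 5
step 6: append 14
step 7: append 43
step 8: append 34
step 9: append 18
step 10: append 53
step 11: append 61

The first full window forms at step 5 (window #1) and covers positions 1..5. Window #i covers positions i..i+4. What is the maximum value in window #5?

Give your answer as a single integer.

step 1: append 38 -> window=[38] (not full yet)
step 2: append 12 -> window=[38, 12] (not full yet)
step 3: append 10 -> window=[38, 12, 10] (not full yet)
step 4: append 63 -> window=[38, 12, 10, 63] (not full yet)
step 5: append 5 -> window=[38, 12, 10, 63, 5] -> max=63
step 6: append 14 -> window=[12, 10, 63, 5, 14] -> max=63
step 7: append 43 -> window=[10, 63, 5, 14, 43] -> max=63
step 8: append 34 -> window=[63, 5, 14, 43, 34] -> max=63
step 9: append 18 -> window=[5, 14, 43, 34, 18] -> max=43
Window #5 max = 43

Answer: 43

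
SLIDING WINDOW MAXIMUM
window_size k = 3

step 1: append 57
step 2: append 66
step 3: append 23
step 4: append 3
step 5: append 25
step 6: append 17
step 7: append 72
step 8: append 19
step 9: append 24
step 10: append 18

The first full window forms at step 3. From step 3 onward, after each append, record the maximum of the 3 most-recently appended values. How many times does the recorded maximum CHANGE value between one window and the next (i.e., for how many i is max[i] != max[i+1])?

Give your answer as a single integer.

step 1: append 57 -> window=[57] (not full yet)
step 2: append 66 -> window=[57, 66] (not full yet)
step 3: append 23 -> window=[57, 66, 23] -> max=66
step 4: append 3 -> window=[66, 23, 3] -> max=66
step 5: append 25 -> window=[23, 3, 25] -> max=25
step 6: append 17 -> window=[3, 25, 17] -> max=25
step 7: append 72 -> window=[25, 17, 72] -> max=72
step 8: append 19 -> window=[17, 72, 19] -> max=72
step 9: append 24 -> window=[72, 19, 24] -> max=72
step 10: append 18 -> window=[19, 24, 18] -> max=24
Recorded maximums: 66 66 25 25 72 72 72 24
Changes between consecutive maximums: 3

Answer: 3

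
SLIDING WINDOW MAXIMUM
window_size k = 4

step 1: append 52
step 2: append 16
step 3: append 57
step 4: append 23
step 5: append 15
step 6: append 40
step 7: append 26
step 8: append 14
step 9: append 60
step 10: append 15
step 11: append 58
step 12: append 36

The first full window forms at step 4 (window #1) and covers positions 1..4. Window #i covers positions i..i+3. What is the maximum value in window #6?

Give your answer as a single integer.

Answer: 60

Derivation:
step 1: append 52 -> window=[52] (not full yet)
step 2: append 16 -> window=[52, 16] (not full yet)
step 3: append 57 -> window=[52, 16, 57] (not full yet)
step 4: append 23 -> window=[52, 16, 57, 23] -> max=57
step 5: append 15 -> window=[16, 57, 23, 15] -> max=57
step 6: append 40 -> window=[57, 23, 15, 40] -> max=57
step 7: append 26 -> window=[23, 15, 40, 26] -> max=40
step 8: append 14 -> window=[15, 40, 26, 14] -> max=40
step 9: append 60 -> window=[40, 26, 14, 60] -> max=60
Window #6 max = 60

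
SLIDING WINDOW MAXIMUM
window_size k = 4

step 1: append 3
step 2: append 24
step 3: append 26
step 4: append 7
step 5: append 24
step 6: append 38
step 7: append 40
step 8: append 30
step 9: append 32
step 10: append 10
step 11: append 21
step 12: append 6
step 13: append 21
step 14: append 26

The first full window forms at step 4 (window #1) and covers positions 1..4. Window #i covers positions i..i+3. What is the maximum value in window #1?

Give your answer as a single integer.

Answer: 26

Derivation:
step 1: append 3 -> window=[3] (not full yet)
step 2: append 24 -> window=[3, 24] (not full yet)
step 3: append 26 -> window=[3, 24, 26] (not full yet)
step 4: append 7 -> window=[3, 24, 26, 7] -> max=26
Window #1 max = 26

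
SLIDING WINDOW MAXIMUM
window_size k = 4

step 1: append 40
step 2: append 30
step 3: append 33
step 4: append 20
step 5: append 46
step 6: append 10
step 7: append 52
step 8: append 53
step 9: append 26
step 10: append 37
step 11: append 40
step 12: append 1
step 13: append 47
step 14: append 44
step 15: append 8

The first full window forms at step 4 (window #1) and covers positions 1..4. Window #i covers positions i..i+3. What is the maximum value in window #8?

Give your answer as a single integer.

step 1: append 40 -> window=[40] (not full yet)
step 2: append 30 -> window=[40, 30] (not full yet)
step 3: append 33 -> window=[40, 30, 33] (not full yet)
step 4: append 20 -> window=[40, 30, 33, 20] -> max=40
step 5: append 46 -> window=[30, 33, 20, 46] -> max=46
step 6: append 10 -> window=[33, 20, 46, 10] -> max=46
step 7: append 52 -> window=[20, 46, 10, 52] -> max=52
step 8: append 53 -> window=[46, 10, 52, 53] -> max=53
step 9: append 26 -> window=[10, 52, 53, 26] -> max=53
step 10: append 37 -> window=[52, 53, 26, 37] -> max=53
step 11: append 40 -> window=[53, 26, 37, 40] -> max=53
Window #8 max = 53

Answer: 53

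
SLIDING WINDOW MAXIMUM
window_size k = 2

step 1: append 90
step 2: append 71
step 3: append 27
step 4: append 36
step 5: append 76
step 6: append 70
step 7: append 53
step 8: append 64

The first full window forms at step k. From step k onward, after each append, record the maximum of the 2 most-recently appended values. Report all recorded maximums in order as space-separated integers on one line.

Answer: 90 71 36 76 76 70 64

Derivation:
step 1: append 90 -> window=[90] (not full yet)
step 2: append 71 -> window=[90, 71] -> max=90
step 3: append 27 -> window=[71, 27] -> max=71
step 4: append 36 -> window=[27, 36] -> max=36
step 5: append 76 -> window=[36, 76] -> max=76
step 6: append 70 -> window=[76, 70] -> max=76
step 7: append 53 -> window=[70, 53] -> max=70
step 8: append 64 -> window=[53, 64] -> max=64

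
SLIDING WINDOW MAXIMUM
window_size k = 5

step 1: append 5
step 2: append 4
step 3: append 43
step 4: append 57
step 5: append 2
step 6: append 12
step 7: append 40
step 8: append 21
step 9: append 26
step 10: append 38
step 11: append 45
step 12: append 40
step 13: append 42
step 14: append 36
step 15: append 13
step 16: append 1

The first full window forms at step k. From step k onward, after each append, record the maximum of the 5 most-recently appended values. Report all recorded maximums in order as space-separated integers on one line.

step 1: append 5 -> window=[5] (not full yet)
step 2: append 4 -> window=[5, 4] (not full yet)
step 3: append 43 -> window=[5, 4, 43] (not full yet)
step 4: append 57 -> window=[5, 4, 43, 57] (not full yet)
step 5: append 2 -> window=[5, 4, 43, 57, 2] -> max=57
step 6: append 12 -> window=[4, 43, 57, 2, 12] -> max=57
step 7: append 40 -> window=[43, 57, 2, 12, 40] -> max=57
step 8: append 21 -> window=[57, 2, 12, 40, 21] -> max=57
step 9: append 26 -> window=[2, 12, 40, 21, 26] -> max=40
step 10: append 38 -> window=[12, 40, 21, 26, 38] -> max=40
step 11: append 45 -> window=[40, 21, 26, 38, 45] -> max=45
step 12: append 40 -> window=[21, 26, 38, 45, 40] -> max=45
step 13: append 42 -> window=[26, 38, 45, 40, 42] -> max=45
step 14: append 36 -> window=[38, 45, 40, 42, 36] -> max=45
step 15: append 13 -> window=[45, 40, 42, 36, 13] -> max=45
step 16: append 1 -> window=[40, 42, 36, 13, 1] -> max=42

Answer: 57 57 57 57 40 40 45 45 45 45 45 42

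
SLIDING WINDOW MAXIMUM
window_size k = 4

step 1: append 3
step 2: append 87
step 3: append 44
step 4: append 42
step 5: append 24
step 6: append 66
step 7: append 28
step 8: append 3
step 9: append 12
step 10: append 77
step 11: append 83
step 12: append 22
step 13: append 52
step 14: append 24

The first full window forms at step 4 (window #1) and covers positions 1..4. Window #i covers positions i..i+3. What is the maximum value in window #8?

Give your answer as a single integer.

Answer: 83

Derivation:
step 1: append 3 -> window=[3] (not full yet)
step 2: append 87 -> window=[3, 87] (not full yet)
step 3: append 44 -> window=[3, 87, 44] (not full yet)
step 4: append 42 -> window=[3, 87, 44, 42] -> max=87
step 5: append 24 -> window=[87, 44, 42, 24] -> max=87
step 6: append 66 -> window=[44, 42, 24, 66] -> max=66
step 7: append 28 -> window=[42, 24, 66, 28] -> max=66
step 8: append 3 -> window=[24, 66, 28, 3] -> max=66
step 9: append 12 -> window=[66, 28, 3, 12] -> max=66
step 10: append 77 -> window=[28, 3, 12, 77] -> max=77
step 11: append 83 -> window=[3, 12, 77, 83] -> max=83
Window #8 max = 83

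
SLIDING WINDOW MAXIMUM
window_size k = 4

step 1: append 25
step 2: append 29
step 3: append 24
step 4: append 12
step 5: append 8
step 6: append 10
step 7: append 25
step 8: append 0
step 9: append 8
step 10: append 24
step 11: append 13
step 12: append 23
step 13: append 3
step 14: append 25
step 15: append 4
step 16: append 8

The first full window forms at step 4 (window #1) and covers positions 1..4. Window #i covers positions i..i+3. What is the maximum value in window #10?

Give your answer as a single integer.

Answer: 24

Derivation:
step 1: append 25 -> window=[25] (not full yet)
step 2: append 29 -> window=[25, 29] (not full yet)
step 3: append 24 -> window=[25, 29, 24] (not full yet)
step 4: append 12 -> window=[25, 29, 24, 12] -> max=29
step 5: append 8 -> window=[29, 24, 12, 8] -> max=29
step 6: append 10 -> window=[24, 12, 8, 10] -> max=24
step 7: append 25 -> window=[12, 8, 10, 25] -> max=25
step 8: append 0 -> window=[8, 10, 25, 0] -> max=25
step 9: append 8 -> window=[10, 25, 0, 8] -> max=25
step 10: append 24 -> window=[25, 0, 8, 24] -> max=25
step 11: append 13 -> window=[0, 8, 24, 13] -> max=24
step 12: append 23 -> window=[8, 24, 13, 23] -> max=24
step 13: append 3 -> window=[24, 13, 23, 3] -> max=24
Window #10 max = 24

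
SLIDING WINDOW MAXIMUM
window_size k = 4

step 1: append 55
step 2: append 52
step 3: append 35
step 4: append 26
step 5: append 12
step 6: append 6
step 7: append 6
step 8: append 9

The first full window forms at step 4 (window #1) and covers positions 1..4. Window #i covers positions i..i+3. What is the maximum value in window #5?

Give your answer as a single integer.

Answer: 12

Derivation:
step 1: append 55 -> window=[55] (not full yet)
step 2: append 52 -> window=[55, 52] (not full yet)
step 3: append 35 -> window=[55, 52, 35] (not full yet)
step 4: append 26 -> window=[55, 52, 35, 26] -> max=55
step 5: append 12 -> window=[52, 35, 26, 12] -> max=52
step 6: append 6 -> window=[35, 26, 12, 6] -> max=35
step 7: append 6 -> window=[26, 12, 6, 6] -> max=26
step 8: append 9 -> window=[12, 6, 6, 9] -> max=12
Window #5 max = 12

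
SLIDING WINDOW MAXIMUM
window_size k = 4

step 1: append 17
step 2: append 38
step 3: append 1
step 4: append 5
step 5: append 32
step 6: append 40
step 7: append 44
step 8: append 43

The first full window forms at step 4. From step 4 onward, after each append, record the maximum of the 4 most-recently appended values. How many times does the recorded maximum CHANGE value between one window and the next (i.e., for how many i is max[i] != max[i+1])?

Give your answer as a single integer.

Answer: 2

Derivation:
step 1: append 17 -> window=[17] (not full yet)
step 2: append 38 -> window=[17, 38] (not full yet)
step 3: append 1 -> window=[17, 38, 1] (not full yet)
step 4: append 5 -> window=[17, 38, 1, 5] -> max=38
step 5: append 32 -> window=[38, 1, 5, 32] -> max=38
step 6: append 40 -> window=[1, 5, 32, 40] -> max=40
step 7: append 44 -> window=[5, 32, 40, 44] -> max=44
step 8: append 43 -> window=[32, 40, 44, 43] -> max=44
Recorded maximums: 38 38 40 44 44
Changes between consecutive maximums: 2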